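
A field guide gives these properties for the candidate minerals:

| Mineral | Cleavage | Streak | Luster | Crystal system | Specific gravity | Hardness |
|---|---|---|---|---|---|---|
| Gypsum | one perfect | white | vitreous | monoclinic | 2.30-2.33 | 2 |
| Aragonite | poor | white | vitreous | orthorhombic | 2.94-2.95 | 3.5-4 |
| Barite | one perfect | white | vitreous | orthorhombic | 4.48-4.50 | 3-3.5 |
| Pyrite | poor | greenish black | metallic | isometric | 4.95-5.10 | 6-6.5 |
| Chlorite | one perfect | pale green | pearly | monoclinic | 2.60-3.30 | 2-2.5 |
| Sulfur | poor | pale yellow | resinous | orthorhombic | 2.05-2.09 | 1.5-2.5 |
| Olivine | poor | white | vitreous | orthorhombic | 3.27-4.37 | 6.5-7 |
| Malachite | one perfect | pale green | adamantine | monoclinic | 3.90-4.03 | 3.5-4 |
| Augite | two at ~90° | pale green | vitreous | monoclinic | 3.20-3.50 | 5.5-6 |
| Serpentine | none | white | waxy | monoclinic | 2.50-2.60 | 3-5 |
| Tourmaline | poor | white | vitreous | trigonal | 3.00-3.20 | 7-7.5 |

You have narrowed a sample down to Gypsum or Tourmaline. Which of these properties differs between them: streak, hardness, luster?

hardness

Streak: both white — identical.
Hardness: Gypsum 2, Tourmaline 7-7.5 — distinct.
Luster: both vitreous — identical.
Only hardness differs between Gypsum and Tourmaline among the listed tests.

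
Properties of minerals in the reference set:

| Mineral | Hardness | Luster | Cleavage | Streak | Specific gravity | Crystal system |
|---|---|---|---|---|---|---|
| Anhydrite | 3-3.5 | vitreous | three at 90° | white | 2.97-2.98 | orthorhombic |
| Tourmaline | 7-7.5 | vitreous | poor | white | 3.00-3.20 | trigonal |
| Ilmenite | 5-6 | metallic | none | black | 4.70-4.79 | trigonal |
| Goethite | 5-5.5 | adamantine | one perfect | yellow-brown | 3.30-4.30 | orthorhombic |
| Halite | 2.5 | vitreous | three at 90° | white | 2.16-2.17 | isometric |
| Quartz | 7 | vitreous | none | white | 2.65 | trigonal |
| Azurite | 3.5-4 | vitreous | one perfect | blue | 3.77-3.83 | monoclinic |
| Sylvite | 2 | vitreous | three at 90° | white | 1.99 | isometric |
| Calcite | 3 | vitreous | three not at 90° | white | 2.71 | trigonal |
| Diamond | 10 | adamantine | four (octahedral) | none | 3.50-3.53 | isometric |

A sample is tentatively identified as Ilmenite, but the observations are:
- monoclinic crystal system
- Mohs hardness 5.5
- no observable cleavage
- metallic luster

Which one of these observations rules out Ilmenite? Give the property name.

crystal system

Monoclinic crystal system: Ilmenite has trigonal system — outside the reference range.
Mohs hardness 5.5: Ilmenite has hardness 5-6 — within range.
No observable cleavage: Ilmenite has cleavage none — within range.
Metallic luster: Ilmenite has metallic luster — within range.
The crystal system is the one property that does not fit.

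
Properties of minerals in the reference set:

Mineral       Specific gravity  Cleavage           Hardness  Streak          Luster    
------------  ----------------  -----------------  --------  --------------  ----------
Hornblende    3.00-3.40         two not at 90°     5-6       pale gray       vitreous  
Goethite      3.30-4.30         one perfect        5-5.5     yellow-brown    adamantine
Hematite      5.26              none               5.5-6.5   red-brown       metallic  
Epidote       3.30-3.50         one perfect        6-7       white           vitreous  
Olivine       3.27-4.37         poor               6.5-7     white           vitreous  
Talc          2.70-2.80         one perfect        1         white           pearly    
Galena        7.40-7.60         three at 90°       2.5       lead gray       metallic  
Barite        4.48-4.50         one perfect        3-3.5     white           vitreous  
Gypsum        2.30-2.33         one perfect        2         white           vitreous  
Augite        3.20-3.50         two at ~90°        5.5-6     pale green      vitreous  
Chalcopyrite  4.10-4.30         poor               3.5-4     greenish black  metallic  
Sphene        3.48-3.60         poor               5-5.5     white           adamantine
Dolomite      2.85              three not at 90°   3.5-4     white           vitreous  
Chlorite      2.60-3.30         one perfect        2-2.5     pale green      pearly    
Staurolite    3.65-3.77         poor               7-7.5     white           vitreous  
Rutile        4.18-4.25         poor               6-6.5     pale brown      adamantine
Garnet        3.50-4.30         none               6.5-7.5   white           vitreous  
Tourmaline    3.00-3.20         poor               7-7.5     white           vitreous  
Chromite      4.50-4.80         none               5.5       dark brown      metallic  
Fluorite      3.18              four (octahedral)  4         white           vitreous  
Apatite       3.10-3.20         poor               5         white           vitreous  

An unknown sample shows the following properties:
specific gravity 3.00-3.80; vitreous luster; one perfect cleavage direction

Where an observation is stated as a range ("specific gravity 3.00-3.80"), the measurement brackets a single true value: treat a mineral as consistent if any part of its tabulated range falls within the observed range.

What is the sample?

Specific gravity 3.00-3.80 — leaves Hornblende, Goethite, Epidote, Olivine, Augite, Sphene, Chlorite, Staurolite, Garnet, Tourmaline, Fluorite, Apatite.
Vitreous luster is inconsistent with Goethite, Sphene, Chlorite.
One perfect cleavage direction — leaves Epidote.
The only mineral consistent with every observation is Epidote.

Epidote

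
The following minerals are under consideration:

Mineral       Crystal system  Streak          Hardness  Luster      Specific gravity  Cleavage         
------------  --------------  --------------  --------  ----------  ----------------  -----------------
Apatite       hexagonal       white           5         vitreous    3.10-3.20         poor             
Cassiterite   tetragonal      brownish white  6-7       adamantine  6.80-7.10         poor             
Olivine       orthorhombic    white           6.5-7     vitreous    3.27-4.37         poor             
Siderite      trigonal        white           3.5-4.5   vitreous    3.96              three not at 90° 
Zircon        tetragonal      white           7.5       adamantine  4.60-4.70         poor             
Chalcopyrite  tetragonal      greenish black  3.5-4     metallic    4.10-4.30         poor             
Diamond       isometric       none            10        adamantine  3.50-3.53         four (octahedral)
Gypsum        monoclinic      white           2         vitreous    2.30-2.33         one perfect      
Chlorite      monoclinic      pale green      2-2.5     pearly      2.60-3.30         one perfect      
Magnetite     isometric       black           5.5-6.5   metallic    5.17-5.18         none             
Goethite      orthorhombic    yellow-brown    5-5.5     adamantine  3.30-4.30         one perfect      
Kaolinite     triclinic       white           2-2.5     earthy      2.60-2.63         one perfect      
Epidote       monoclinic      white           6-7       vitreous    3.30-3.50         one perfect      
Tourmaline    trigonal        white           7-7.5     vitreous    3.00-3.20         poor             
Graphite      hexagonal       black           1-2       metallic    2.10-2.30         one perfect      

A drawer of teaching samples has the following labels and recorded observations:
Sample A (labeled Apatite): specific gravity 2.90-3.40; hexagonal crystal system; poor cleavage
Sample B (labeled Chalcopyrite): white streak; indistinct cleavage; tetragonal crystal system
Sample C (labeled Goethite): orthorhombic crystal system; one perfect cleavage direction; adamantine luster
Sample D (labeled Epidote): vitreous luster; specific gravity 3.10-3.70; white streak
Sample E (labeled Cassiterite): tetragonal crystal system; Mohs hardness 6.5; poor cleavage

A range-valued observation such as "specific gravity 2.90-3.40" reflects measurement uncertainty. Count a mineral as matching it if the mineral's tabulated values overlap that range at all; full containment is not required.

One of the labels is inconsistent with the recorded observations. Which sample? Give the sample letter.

B

Sample A: every observation is compatible with the reference values for Apatite.
Sample B: Chalcopyrite has greenish black streak, but the record shows white streak — this label is wrong.
Sample C: every observation is compatible with the reference values for Goethite.
Sample D: every observation is compatible with the reference values for Epidote.
Sample E: every observation is compatible with the reference values for Cassiterite.
Sample B is the mislabeled one.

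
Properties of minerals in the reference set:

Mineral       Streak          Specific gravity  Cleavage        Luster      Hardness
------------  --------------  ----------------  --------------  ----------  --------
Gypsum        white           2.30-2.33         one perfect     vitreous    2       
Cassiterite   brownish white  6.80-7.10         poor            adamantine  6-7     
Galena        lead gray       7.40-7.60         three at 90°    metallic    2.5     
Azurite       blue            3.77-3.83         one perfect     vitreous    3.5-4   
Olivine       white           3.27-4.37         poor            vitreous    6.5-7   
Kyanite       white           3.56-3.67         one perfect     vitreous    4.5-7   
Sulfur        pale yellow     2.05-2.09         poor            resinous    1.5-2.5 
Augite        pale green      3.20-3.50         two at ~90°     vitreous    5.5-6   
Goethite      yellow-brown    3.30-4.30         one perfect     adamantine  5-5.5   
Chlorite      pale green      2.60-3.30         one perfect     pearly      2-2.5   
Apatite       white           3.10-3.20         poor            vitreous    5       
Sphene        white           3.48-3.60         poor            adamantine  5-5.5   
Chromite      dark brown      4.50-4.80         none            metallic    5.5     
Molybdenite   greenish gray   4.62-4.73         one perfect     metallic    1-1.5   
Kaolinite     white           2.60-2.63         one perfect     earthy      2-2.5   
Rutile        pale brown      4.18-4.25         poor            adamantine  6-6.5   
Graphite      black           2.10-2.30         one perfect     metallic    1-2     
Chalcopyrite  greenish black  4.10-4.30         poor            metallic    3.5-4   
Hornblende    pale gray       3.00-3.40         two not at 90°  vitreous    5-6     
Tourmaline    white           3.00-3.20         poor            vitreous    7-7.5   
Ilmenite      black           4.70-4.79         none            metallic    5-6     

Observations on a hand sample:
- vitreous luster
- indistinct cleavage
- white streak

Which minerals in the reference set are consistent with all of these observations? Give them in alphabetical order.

Apatite, Olivine, Tourmaline

Vitreous luster — leaves Gypsum, Azurite, Olivine, Kyanite, Augite, Apatite, Hornblende, Tourmaline.
Indistinct cleavage — only Olivine, Apatite, Tourmaline remain.
White streak — no further eliminations.
The minerals that satisfy all observations are Apatite, Olivine, Tourmaline.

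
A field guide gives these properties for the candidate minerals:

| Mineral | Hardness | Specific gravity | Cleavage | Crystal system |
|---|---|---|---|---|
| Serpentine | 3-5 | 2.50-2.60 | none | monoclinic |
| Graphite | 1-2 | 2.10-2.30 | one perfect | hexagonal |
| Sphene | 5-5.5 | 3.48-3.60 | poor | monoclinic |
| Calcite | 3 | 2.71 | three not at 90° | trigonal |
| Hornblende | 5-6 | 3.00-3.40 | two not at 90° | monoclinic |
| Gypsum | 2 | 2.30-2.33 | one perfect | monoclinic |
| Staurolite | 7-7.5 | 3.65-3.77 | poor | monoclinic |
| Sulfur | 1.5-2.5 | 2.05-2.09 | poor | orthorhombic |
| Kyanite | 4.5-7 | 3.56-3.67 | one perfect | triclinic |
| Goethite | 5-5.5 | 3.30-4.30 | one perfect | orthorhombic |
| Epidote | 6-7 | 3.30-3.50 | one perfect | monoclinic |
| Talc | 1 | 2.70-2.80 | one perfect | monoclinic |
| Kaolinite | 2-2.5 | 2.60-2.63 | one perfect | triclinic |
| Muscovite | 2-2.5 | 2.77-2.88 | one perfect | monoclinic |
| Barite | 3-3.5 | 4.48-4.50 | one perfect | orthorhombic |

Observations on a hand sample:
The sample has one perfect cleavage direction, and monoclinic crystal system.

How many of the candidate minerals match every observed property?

One perfect cleavage direction is inconsistent with Serpentine, Sphene, Calcite, Hornblende, Staurolite, Sulfur.
Monoclinic crystal system: narrows the field to Gypsum, Epidote, Talc, Muscovite.
The minerals that satisfy all observations are Epidote, Gypsum, Muscovite, Talc.
That is 4 minerals.

4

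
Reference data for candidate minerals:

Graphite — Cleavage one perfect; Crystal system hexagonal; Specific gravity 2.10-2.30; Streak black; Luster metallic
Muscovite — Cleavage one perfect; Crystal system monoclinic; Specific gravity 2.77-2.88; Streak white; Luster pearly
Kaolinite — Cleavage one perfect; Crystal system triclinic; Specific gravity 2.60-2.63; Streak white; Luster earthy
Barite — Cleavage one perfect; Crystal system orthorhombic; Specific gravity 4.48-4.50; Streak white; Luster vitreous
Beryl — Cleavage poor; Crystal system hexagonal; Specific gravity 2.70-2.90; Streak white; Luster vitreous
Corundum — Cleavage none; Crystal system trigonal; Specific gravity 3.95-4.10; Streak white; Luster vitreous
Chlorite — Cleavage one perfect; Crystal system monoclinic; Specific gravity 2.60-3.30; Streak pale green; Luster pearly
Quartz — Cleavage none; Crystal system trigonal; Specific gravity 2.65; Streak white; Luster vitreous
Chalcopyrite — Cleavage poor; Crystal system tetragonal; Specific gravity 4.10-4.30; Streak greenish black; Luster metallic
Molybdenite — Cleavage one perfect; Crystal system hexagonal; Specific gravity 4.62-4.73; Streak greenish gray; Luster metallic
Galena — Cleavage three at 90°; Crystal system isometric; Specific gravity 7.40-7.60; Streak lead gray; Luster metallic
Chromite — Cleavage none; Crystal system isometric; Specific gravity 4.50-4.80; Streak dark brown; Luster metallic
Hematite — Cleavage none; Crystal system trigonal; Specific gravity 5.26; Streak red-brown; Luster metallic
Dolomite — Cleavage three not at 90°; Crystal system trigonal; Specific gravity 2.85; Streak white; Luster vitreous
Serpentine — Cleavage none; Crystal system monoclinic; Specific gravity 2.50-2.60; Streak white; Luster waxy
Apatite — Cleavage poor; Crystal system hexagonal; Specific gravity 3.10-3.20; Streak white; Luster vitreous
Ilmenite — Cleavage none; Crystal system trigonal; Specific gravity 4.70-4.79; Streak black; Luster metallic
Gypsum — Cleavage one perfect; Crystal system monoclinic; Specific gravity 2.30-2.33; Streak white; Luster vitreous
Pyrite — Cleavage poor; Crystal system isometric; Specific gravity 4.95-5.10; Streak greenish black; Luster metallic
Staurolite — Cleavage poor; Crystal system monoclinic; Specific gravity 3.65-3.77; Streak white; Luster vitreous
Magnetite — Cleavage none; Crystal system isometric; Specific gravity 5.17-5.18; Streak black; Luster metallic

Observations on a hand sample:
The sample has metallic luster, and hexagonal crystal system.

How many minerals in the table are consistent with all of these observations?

Metallic luster: Graphite, Chalcopyrite, Molybdenite, Galena, Chromite, Hematite, Ilmenite, Pyrite, Magnetite remain.
Hexagonal crystal system: only Graphite, Molybdenite remain.
Remaining candidates: Graphite, Molybdenite.
That is 2 minerals.

2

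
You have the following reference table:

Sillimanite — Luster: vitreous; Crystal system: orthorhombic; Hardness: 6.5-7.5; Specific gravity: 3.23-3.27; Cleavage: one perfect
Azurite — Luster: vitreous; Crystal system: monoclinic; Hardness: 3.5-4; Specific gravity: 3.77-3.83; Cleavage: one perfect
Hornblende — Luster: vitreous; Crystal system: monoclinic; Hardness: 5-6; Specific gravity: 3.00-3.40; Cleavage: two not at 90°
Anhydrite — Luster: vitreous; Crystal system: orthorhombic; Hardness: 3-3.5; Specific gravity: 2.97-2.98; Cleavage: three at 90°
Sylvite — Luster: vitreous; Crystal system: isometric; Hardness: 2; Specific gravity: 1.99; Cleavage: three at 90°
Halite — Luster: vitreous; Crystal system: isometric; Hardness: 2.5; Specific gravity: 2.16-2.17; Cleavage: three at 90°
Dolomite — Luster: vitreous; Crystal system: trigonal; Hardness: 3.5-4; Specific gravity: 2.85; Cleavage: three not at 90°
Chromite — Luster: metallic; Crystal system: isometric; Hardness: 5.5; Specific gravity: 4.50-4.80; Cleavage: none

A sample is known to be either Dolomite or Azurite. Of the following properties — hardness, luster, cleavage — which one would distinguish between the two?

Hardness: both 3.5-4 — shared.
Luster: both vitreous — shared.
Cleavage: Dolomite three not at 90°, Azurite one perfect — different.
Of the listed properties, cleavage is the one that separates them.

cleavage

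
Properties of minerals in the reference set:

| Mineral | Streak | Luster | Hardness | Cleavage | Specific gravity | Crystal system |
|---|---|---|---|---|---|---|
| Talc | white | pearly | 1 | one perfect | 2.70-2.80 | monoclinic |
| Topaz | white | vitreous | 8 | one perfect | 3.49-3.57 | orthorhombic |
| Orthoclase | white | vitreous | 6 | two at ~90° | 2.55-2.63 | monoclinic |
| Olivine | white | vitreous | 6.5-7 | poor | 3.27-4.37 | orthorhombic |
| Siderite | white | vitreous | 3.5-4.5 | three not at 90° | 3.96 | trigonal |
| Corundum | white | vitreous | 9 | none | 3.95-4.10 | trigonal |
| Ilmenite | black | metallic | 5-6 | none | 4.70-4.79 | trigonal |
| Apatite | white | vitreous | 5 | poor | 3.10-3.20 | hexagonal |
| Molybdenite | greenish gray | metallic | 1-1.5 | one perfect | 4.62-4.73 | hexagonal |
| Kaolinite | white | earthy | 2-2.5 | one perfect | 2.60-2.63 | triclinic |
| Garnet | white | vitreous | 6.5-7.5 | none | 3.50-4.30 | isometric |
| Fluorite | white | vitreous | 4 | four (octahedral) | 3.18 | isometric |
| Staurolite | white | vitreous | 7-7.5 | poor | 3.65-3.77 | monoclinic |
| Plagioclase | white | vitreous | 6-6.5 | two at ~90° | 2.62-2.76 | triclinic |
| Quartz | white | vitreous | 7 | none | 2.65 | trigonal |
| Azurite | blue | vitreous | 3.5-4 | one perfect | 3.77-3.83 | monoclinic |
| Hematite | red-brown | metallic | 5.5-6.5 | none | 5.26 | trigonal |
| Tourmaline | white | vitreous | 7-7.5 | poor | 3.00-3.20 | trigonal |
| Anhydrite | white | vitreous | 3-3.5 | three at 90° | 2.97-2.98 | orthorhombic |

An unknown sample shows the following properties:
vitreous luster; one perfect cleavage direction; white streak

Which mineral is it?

Vitreous luster excludes Talc, Ilmenite, Molybdenite, Kaolinite, Hematite.
One perfect cleavage direction: Topaz, Azurite remain.
White streak excludes Azurite.
Only Topaz satisfies all observations.

Topaz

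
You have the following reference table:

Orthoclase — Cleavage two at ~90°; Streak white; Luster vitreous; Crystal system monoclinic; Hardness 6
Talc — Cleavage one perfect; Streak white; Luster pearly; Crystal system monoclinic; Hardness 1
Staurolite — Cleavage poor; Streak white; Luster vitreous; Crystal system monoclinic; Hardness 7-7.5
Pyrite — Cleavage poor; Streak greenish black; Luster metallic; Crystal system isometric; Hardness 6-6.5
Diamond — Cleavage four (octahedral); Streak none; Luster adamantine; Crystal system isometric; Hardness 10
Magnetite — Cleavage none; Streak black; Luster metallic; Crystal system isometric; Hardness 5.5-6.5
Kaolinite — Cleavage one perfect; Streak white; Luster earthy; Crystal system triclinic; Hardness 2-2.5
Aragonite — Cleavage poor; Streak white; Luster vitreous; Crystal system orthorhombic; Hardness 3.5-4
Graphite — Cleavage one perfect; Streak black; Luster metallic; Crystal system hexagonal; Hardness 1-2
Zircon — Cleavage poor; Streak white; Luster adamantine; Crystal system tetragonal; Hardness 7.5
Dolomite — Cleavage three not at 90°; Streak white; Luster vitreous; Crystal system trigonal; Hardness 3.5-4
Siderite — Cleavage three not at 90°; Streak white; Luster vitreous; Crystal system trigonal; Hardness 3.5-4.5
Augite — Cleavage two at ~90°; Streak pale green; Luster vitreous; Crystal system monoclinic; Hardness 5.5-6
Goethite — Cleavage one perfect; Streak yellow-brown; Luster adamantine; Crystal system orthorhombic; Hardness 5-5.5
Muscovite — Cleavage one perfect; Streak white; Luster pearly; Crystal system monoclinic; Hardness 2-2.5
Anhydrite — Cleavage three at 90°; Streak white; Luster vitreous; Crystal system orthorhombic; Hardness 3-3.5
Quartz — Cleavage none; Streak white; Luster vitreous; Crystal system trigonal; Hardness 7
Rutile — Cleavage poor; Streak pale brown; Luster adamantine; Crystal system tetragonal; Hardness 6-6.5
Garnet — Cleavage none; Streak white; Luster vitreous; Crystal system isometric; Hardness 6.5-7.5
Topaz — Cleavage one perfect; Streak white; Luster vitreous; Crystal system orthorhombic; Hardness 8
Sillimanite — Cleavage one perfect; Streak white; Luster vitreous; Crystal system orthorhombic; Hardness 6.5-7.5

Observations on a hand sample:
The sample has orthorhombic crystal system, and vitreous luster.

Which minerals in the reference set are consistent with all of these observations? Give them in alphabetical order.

Anhydrite, Aragonite, Sillimanite, Topaz

Orthorhombic crystal system: Aragonite, Goethite, Anhydrite, Topaz, Sillimanite remain.
Vitreous luster rules out Goethite.
Remaining candidates: Anhydrite, Aragonite, Sillimanite, Topaz.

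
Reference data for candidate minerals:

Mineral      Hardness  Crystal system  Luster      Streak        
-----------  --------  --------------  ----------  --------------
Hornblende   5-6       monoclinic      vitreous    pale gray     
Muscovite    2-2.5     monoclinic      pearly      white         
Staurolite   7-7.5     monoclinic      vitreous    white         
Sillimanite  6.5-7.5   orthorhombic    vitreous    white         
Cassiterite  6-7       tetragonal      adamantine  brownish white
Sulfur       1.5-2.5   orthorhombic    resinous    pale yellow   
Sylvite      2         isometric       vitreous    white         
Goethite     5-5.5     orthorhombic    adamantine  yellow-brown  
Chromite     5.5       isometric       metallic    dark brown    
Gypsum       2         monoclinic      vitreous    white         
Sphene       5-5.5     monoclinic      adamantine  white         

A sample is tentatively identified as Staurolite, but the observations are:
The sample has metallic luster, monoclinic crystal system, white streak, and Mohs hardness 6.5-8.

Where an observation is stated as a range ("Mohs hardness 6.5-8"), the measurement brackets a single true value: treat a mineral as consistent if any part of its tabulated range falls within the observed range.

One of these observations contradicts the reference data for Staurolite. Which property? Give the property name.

luster

Metallic luster: Staurolite has vitreous luster — outside the reference range.
Monoclinic crystal system: Staurolite has monoclinic system — agrees.
White streak: Staurolite has white streak — agrees.
Mohs hardness 6.5-8: Staurolite has hardness 7-7.5 — agrees.
Everything matches except the luster.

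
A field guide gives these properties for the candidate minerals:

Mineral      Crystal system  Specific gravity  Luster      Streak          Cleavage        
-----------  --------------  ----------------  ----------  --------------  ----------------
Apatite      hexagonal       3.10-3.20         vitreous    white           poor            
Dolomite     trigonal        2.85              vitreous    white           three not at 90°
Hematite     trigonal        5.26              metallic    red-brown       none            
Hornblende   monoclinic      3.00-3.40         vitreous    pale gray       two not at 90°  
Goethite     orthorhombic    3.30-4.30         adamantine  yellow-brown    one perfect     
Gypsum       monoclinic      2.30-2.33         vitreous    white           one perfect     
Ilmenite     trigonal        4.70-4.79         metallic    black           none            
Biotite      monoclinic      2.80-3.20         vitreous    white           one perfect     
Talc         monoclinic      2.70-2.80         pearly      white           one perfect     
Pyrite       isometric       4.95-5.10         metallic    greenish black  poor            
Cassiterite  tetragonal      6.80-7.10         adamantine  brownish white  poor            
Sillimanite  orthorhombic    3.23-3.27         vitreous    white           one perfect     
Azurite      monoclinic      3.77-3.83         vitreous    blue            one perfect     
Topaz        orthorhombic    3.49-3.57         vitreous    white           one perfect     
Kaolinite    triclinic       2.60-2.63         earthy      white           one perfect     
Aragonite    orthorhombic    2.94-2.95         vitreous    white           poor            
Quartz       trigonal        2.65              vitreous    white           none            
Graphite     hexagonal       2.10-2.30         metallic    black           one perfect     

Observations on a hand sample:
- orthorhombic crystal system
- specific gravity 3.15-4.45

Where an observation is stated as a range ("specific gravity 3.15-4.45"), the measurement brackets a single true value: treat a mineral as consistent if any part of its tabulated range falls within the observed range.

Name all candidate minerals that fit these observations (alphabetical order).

Goethite, Sillimanite, Topaz

Orthorhombic crystal system — leaves Goethite, Sillimanite, Topaz, Aragonite.
Specific gravity 3.15-4.45 is inconsistent with Aragonite.
Remaining candidates: Goethite, Sillimanite, Topaz.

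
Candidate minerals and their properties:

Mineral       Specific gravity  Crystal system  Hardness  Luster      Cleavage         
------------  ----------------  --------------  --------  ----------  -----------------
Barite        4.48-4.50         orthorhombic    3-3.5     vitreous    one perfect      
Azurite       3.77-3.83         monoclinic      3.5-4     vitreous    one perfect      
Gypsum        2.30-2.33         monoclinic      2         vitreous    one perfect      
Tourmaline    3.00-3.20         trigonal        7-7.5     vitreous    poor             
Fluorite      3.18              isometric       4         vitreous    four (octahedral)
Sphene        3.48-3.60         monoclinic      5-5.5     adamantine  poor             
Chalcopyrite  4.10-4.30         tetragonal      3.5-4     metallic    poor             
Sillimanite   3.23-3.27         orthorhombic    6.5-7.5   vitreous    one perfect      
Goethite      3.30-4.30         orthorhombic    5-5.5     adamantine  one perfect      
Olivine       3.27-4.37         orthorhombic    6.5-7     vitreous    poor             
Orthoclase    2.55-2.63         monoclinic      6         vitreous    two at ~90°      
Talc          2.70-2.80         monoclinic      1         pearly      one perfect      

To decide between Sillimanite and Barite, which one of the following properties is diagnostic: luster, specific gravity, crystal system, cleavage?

specific gravity

Luster: both vitreous — identical.
Specific gravity: Sillimanite 3.23-3.27, Barite 4.48-4.50 — these differ.
Crystal system: both orthorhombic — identical.
Cleavage: both one perfect — identical.
Of the listed properties, specific gravity is the one that separates them.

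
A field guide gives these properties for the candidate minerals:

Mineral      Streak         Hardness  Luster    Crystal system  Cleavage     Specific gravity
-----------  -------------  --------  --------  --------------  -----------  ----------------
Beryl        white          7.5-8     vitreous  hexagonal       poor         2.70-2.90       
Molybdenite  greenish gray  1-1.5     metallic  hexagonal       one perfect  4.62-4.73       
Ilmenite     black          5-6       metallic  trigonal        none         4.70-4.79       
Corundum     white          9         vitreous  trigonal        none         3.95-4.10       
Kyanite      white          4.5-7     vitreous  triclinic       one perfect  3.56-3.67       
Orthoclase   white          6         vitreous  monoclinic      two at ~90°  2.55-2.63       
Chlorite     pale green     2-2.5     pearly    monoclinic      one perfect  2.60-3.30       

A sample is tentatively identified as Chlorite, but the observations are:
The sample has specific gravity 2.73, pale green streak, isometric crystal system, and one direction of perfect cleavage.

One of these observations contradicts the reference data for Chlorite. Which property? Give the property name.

crystal system

Specific gravity 2.73: Chlorite has SG 2.60-3.30 — within range.
Pale green streak: Chlorite has pale green streak — within range.
Isometric crystal system: Chlorite has monoclinic system — does not match.
One direction of perfect cleavage: Chlorite has cleavage one perfect — within range.
Everything matches except the crystal system.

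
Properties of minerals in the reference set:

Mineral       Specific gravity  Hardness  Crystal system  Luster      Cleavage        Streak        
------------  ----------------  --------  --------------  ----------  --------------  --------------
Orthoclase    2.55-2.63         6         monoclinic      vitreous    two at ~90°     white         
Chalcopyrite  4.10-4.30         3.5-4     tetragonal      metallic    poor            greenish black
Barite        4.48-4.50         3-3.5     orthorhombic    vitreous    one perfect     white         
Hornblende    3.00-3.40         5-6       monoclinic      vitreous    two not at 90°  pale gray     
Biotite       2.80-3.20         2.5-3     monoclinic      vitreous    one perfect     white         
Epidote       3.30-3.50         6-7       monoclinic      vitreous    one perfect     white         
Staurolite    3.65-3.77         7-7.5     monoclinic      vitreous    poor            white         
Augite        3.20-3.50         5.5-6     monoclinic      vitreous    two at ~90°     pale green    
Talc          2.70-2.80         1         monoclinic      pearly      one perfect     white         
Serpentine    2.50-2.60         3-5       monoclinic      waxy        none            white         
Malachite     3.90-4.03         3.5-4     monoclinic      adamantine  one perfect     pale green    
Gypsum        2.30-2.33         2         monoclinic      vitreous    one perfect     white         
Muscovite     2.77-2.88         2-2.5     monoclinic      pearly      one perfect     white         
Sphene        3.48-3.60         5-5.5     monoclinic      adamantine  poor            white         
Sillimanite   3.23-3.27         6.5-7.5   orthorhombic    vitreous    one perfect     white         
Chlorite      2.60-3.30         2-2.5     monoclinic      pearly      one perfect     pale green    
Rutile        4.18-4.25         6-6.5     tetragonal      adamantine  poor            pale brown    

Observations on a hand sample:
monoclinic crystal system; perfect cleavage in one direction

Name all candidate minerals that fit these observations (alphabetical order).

Biotite, Chlorite, Epidote, Gypsum, Malachite, Muscovite, Talc

Monoclinic crystal system rules out Chalcopyrite, Barite, Sillimanite, Rutile.
Perfect cleavage in one direction eliminates Orthoclase, Hornblende, Staurolite, Augite, Serpentine, Sphene.
Consistent with every observation: Biotite, Chlorite, Epidote, Gypsum, Malachite, Muscovite, Talc.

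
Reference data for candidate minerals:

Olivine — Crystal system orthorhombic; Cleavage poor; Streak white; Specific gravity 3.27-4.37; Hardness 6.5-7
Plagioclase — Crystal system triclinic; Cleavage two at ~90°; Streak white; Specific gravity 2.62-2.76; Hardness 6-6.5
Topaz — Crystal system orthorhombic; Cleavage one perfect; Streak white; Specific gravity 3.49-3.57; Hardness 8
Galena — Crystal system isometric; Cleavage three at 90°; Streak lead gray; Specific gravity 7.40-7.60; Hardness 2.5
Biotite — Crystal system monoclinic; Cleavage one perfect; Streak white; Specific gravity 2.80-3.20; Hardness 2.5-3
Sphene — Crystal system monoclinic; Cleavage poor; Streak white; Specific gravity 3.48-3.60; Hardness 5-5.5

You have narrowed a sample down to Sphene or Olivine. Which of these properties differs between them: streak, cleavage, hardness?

hardness

Streak: both white — same for both.
Cleavage: both poor — same for both.
Hardness: Sphene 5-5.5, Olivine 6.5-7 — these differ.
Hardness is the diagnostic property here.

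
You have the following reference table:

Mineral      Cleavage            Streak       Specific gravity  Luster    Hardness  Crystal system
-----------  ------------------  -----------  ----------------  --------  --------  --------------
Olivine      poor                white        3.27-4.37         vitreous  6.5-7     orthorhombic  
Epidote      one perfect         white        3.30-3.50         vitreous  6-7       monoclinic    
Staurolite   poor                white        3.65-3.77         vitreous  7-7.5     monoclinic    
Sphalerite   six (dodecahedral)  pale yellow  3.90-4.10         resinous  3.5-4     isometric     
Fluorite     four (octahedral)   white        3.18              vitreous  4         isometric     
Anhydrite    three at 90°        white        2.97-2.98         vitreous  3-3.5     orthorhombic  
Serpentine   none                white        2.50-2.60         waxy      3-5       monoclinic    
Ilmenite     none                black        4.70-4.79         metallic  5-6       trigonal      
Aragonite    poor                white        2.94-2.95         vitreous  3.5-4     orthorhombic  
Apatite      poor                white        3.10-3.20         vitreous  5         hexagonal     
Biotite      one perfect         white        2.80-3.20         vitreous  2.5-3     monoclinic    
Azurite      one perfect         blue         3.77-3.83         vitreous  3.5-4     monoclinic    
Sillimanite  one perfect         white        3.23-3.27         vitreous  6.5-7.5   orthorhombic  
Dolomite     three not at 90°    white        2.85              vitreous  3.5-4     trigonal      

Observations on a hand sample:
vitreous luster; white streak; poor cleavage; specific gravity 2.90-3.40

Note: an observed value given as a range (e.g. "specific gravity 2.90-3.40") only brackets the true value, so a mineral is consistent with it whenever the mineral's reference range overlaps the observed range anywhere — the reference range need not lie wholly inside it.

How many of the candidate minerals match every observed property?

3

Vitreous luster is inconsistent with Sphalerite, Serpentine, Ilmenite.
White streak eliminates Azurite.
Poor cleavage — Olivine, Staurolite, Aragonite, Apatite remain.
Specific gravity 2.90-3.40 eliminates Staurolite.
Remaining candidates: Apatite, Aragonite, Olivine.
That is 3 minerals.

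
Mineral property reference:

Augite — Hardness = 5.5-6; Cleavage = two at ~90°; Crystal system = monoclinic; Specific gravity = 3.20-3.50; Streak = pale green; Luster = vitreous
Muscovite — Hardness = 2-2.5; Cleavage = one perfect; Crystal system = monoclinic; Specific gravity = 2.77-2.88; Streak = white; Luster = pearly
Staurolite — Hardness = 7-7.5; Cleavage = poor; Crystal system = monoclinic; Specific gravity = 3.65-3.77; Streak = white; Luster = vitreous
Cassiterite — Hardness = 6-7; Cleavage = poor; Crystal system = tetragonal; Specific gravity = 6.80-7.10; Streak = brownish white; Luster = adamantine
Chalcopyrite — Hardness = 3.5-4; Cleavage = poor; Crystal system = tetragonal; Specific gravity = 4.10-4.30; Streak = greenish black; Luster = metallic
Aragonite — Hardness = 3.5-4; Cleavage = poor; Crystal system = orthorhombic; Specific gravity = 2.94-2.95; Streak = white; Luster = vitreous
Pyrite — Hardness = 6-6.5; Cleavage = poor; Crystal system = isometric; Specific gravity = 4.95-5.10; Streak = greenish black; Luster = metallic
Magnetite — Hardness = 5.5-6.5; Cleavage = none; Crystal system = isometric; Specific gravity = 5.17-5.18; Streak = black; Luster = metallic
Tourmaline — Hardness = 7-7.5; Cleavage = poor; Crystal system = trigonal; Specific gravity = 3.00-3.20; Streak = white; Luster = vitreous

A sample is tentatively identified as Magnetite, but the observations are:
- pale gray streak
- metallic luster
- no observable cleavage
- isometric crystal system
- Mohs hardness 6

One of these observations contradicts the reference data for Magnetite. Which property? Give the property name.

streak

Pale gray streak: Magnetite has black streak — does not match.
Metallic luster: Magnetite has metallic luster — within range.
No observable cleavage: Magnetite has cleavage none — within range.
Isometric crystal system: Magnetite has isometric system — within range.
Mohs hardness 6: Magnetite has hardness 5.5-6.5 — within range.
Only the streak is inconsistent.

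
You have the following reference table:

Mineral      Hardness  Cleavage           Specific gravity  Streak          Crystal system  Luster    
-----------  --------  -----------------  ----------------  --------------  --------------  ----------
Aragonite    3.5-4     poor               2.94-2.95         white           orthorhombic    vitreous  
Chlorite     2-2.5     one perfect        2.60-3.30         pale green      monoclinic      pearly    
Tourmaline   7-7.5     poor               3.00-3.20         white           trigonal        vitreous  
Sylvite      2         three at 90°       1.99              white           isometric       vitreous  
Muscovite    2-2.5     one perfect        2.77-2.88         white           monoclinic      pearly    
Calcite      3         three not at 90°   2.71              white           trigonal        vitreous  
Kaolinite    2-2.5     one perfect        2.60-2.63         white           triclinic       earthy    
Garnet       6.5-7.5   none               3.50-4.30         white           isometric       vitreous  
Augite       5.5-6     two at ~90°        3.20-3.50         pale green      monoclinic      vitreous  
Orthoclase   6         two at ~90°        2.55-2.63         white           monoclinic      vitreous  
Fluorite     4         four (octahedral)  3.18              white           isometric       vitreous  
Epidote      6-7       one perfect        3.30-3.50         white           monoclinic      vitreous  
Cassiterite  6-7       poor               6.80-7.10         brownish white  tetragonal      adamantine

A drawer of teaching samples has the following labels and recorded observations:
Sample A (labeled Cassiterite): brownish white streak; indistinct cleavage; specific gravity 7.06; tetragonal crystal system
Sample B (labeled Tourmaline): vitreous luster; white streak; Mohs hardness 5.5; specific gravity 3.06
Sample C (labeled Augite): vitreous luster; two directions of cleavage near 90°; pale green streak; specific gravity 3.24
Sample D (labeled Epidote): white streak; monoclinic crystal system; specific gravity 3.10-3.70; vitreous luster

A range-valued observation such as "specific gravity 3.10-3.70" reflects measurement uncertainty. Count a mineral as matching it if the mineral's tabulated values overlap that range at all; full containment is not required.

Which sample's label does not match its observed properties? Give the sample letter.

B

Sample A: every observation is compatible with the reference values for Cassiterite.
Sample B: Tourmaline has hardness 7-7.5, but the record shows Mohs hardness 5.5 — this label is wrong.
Sample C: every observation is compatible with the reference values for Augite.
Sample D: every observation is compatible with the reference values for Epidote.
Only sample B is inconsistent with its label.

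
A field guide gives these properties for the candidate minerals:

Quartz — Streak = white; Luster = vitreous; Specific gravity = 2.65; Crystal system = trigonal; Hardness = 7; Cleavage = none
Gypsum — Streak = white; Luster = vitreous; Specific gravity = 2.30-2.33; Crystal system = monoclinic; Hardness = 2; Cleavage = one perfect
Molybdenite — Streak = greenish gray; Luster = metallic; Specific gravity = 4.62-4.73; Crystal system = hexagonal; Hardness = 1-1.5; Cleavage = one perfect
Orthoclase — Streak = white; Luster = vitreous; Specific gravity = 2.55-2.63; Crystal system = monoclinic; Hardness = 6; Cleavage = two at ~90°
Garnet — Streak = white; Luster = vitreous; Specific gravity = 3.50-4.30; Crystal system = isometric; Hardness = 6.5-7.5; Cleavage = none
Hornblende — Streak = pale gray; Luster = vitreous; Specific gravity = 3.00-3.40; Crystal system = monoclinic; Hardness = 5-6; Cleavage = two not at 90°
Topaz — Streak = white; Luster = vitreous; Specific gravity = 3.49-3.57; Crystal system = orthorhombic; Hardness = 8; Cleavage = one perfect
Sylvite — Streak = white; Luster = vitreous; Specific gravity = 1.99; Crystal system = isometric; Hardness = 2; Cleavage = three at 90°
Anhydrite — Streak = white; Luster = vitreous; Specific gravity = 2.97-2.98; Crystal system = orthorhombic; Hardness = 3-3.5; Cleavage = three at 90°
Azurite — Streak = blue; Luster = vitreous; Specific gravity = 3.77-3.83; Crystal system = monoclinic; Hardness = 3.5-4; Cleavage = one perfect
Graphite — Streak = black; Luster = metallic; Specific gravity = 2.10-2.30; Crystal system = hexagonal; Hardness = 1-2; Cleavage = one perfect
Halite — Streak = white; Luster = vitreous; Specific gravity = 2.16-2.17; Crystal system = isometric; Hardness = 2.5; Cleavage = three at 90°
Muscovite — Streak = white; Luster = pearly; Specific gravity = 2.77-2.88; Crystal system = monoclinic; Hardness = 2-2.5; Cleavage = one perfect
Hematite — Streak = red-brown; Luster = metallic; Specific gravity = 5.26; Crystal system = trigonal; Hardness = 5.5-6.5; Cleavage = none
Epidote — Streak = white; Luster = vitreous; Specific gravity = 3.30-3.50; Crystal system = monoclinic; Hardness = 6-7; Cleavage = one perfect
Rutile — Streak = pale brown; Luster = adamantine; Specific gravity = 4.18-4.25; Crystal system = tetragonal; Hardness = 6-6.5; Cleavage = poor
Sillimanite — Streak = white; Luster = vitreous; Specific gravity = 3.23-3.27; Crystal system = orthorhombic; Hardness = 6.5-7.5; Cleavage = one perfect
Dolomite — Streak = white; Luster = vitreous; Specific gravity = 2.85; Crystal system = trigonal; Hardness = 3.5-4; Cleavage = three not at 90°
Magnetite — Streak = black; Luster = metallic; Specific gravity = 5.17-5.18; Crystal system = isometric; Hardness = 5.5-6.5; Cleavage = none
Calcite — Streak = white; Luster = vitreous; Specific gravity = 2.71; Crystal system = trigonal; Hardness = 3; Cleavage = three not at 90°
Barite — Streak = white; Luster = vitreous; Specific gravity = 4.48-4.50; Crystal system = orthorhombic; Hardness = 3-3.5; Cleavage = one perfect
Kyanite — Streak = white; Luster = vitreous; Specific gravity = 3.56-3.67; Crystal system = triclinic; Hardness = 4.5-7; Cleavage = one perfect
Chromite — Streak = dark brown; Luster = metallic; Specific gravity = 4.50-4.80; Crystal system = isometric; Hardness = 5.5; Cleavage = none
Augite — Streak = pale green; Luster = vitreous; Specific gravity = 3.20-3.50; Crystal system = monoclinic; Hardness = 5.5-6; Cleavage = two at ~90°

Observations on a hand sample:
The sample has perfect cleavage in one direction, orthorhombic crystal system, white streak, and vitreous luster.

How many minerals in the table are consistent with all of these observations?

Perfect cleavage in one direction: only Gypsum, Molybdenite, Topaz, Azurite, Graphite, Muscovite, Epidote, Sillimanite, Barite, Kyanite remain.
Orthorhombic crystal system: narrows the field to Topaz, Sillimanite, Barite.
White streak: no further eliminations.
Vitreous luster: all remaining candidates fit.
The minerals that satisfy all observations are Barite, Sillimanite, Topaz.
That is 3 minerals.

3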